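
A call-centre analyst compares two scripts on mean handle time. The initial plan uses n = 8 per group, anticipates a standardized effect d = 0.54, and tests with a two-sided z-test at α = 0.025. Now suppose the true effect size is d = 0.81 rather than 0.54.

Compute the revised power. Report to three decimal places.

With d = 0.81: δ = d·√(n/2) = 0.81 × √(8/2) = 1.6200. Critical value z_{0.0125} = 2.241.
Revised power = Φ(δ − 2.241) + Φ(−δ − 2.241) = Φ(-0.621) + Φ(-3.861) = 0.2672 + 0.0001 = 0.2672.

Power ≈ 0.267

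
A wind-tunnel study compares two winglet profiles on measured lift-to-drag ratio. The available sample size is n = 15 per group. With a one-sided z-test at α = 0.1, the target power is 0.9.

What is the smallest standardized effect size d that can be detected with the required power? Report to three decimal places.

d ≈ 0.936

Required noncentrality: δ = z_{0.1} + z_{0.10} = 1.282 + 1.282 = 2.563.
δ = d·√(n/2) ⇒ d = δ/√(n/2) = 2.563/√(15/2) = 0.9359.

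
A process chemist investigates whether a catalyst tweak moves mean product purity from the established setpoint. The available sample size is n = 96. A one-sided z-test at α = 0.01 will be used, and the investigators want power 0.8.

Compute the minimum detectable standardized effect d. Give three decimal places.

Need Φ(δ − 2.326) = 0.8, so δ = 2.326 + 0.842 = 3.168.
δ = d·√n ⇒ d = δ/√n = 3.168/√96 = 0.3233.

d ≈ 0.323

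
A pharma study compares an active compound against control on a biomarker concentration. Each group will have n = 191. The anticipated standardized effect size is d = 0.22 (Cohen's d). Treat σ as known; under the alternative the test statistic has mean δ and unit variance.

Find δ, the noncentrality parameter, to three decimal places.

δ = d·√(n/2) = 0.22 × √(191/2) = 2.1499

δ ≈ 2.150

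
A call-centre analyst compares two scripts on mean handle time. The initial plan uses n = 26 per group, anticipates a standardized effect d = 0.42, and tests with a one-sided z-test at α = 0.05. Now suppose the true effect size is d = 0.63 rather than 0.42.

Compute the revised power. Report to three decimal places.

With d = 0.63: δ = d·√(n/2) = 0.63 × √(26/2) = 2.2715. Critical value z_{0.05} = 1.645.
Revised power = Φ(δ − 1.645) = Φ(0.627) = 0.7346.

Power ≈ 0.735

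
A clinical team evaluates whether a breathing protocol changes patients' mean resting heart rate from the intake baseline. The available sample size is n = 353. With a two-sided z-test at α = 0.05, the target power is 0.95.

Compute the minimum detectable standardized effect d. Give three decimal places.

Need Φ(δ − 1.960) = 0.95, so δ = 1.960 + 1.645 = 3.605.
(The second rejection-region term Φ(−δ − z_{α/2}) is negligible and dropped.)
δ = d·√n ⇒ d = δ/√n = 3.605/√353 = 0.1919.

d ≈ 0.192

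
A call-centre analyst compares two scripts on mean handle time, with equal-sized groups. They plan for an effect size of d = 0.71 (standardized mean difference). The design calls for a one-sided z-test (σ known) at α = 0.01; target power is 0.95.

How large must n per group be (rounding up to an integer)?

For power 0.95 need Φ(δ − z_{0.01}) = 0.95, so δ = z_{0.01} + z_{0.05} = 2.326 + 1.645 = 3.971.
δ = d·√(n/2) ⇒ n = 2(δ/d)² = 2 × (3.971 / 0.71)² = 62.57.
Rounding up, n = 63 per group.

n = 63 per group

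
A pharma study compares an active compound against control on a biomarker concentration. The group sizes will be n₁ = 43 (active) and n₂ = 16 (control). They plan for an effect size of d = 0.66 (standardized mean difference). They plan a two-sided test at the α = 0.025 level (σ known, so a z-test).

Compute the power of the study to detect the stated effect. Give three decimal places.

Power ≈ 0.505

Noncentrality parameter: δ = d / √(1/n₁ + 1/n₂) = 0.66 / √(1/43 + 1/16) = 2.2538
Two-sided α = 0.025 → critical value z_{0.0125} = 2.241.
Power = Φ(δ − 2.241) + Φ(−δ − 2.241) = Φ(0.012) + Φ(-4.495) = 0.5049 + 0.0000 = 0.5049.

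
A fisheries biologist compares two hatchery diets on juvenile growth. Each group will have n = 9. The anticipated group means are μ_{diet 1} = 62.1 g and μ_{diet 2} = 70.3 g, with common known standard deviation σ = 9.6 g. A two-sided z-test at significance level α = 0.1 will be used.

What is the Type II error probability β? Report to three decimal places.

Standardized effect: d = |μ_{diet 1} − μ_{diet 2}| / σ = |62.1 − 70.3| / 9.6 = 0.8542
Noncentrality parameter: δ = d·√(n/2) = 0.8542 × √(9/2) = 1.8120
Two-sided α = 0.1 → critical value z_{0.05} = 1.645.
Power = Φ(δ − 1.645) + Φ(−δ − 1.645) = Φ(0.167) + Φ(-3.457) = 0.5664 + 0.0003 = 0.5666.
Type II error: β = 1 − power = 1 − 0.5666 = 0.4334.

β ≈ 0.433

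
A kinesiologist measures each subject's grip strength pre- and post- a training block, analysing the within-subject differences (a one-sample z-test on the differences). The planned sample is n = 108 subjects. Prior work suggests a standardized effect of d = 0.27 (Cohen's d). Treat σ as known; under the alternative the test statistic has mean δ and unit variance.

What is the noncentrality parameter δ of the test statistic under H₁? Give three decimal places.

δ ≈ 2.806

δ = d·√n = 0.27 × √108 = 2.8059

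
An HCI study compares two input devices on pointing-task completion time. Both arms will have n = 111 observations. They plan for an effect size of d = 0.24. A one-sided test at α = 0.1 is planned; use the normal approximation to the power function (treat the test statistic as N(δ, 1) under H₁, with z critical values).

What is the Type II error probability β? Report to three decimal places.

Noncentrality parameter: δ = d·√(n/2) = 0.24 × √(111/2) = 1.7880
One-sided α = 0.1 → critical value z_{0.1} = 1.282.
Power = P(Z > 1.282 − δ) = Φ(0.506) = 0.6937.
Type II error: β = 1 − power = 1 − 0.6937 = 0.3063.

β ≈ 0.306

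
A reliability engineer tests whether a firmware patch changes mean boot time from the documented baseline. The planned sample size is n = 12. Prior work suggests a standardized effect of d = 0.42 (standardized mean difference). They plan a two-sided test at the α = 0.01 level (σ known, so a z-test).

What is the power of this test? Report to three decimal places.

Power ≈ 0.131

Noncentrality parameter: δ = d·√n = 0.42 × √12 = 1.4549
Critical value for a two-sided test at α = 0.01: z_{α/2} = 2.576.
Power = Φ(δ − 2.576) + Φ(−δ − 2.576) = Φ(-1.121) + Φ(-4.031) = 0.1312 + 0.0000 = 0.1312.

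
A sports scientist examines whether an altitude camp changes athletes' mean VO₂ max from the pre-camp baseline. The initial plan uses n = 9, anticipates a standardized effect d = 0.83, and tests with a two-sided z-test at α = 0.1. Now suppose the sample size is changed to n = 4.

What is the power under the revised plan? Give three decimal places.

Power ≈ 0.507

With n = 4: δ = d·√n = 0.83 × √4 = 1.6600. Critical value z_{0.05} = 1.645.
Revised power = Φ(δ − 1.645) + Φ(−δ − 1.645) = Φ(0.015) + Φ(-3.305) = 0.5060 + 0.0005 = 0.5065.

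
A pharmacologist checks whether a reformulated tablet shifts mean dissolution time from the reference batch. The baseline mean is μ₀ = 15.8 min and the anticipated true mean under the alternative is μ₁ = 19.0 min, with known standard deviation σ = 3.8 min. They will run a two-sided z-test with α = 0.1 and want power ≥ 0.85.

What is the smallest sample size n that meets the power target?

n = 11

Standardized effect: d = |μ₁ − μ₀| / σ = |19.0 − 15.8| / 3.8 = 0.8421
For power 0.85 need Φ(δ − z_{0.05}) = 0.85, so δ = z_{0.05} + z_{0.15} = 1.645 + 1.036 = 2.681.
(For δ > 0 the lower-tail rejection region contributes negligibly to power, so the one-term inversion is standard.)
δ = d·√n ⇒ n = (δ/d)² = (2.681 / 0.8421)² = 10.14.
Round up to the next whole unit.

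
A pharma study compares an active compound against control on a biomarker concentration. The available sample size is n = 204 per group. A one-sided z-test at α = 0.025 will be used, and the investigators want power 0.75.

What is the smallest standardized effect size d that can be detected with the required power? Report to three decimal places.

Need Φ(δ − 1.960) = 0.75, so δ = 1.960 + 0.674 = 2.634.
δ = d·√(n/2) ⇒ d = δ/√(n/2) = 2.634/√(204/2) = 0.2608.

d ≈ 0.261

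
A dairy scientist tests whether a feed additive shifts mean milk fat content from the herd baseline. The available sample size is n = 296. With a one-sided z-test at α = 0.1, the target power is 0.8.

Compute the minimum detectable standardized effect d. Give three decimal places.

Required noncentrality: δ = z_{0.1} + z_{0.20} = 1.282 + 0.842 = 2.123.
δ = d·√n ⇒ d = δ/√n = 2.123/√296 = 0.1234.

d ≈ 0.123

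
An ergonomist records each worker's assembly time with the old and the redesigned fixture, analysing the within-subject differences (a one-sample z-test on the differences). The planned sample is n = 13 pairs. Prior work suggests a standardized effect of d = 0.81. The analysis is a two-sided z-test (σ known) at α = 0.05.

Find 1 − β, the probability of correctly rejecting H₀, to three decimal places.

Noncentrality parameter: λ = d·√n = 0.81 × √13 = 2.9205
Two-sided α = 0.05 → critical value z_{0.025} = 1.960.
Power = Φ(λ − 1.960) + Φ(−λ − 1.960) = Φ(0.961) + Φ(-4.880) = 0.8316 + 0.0000 = 0.8316.

Power ≈ 0.832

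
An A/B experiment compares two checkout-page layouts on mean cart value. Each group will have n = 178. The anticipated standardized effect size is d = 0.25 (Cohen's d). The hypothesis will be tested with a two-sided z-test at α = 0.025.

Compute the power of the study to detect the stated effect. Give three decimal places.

Power ≈ 0.547

Noncentrality parameter: δ = d·√(n/2) = 0.25 × √(178/2) = 2.3585
Two-sided α = 0.025 → critical value z_{0.0125} = 2.241.
Power = Φ(δ − 2.241) + Φ(−δ − 2.241) = Φ(0.117) + Φ(-4.600) = 0.5466 + 0.0000 = 0.5466.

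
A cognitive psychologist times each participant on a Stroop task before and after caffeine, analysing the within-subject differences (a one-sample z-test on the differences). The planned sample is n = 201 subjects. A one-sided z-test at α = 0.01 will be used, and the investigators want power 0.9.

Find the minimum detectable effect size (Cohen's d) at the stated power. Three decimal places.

d ≈ 0.254

Required noncentrality: δ = z_{0.01} + z_{0.10} = 2.326 + 1.282 = 3.608.
δ = d·√n ⇒ d = δ/√n = 3.608/√201 = 0.2545.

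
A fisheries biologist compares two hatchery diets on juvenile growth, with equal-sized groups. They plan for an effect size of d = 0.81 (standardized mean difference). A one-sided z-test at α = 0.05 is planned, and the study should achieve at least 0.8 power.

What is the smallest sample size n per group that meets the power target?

For power 0.8 need Φ(δ − z_{0.05}) = 0.8, so δ = z_{0.05} + z_{0.20} = 1.645 + 0.842 = 2.486.
δ = d·√(n/2) ⇒ n = 2(δ/d)² = 2 × (2.486 / 0.81)² = 18.85.
Round up to the next whole unit.

n = 19 per group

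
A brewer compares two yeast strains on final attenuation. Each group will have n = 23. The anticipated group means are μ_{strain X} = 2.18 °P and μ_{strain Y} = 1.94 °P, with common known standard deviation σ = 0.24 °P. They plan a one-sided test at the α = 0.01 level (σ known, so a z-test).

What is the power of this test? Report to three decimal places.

Standardized effect: d = |μ_{strain X} − μ_{strain Y}| / σ = |2.18 − 1.94| / 0.24 = 1.0000
Noncentrality parameter: δ = d·√(n/2) = 1.0000 × √(23/2) = 3.3912
Critical value for a one-sided test at α = 0.01: z_α = 2.326.
Power = P(Z > 2.326 − δ) = Φ(1.065) = 0.8565.

Power ≈ 0.857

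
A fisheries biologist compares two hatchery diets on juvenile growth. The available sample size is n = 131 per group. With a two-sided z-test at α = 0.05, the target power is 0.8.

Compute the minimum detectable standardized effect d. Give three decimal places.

d ≈ 0.346

Need Φ(δ − 1.960) = 0.8, so δ = 1.960 + 0.842 = 2.802.
(The second rejection-region term Φ(−δ − z_{α/2}) is negligible and dropped.)
δ = d·√(n/2) ⇒ d = δ/√(n/2) = 2.802/√(131/2) = 0.3462.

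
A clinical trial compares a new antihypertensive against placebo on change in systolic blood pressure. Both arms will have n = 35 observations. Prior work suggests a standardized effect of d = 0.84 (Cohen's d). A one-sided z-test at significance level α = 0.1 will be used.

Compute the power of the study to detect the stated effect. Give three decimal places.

Noncentrality parameter: δ = d·√(n/2) = 0.84 × √(35/2) = 3.5140
Critical value for a one-sided test at α = 0.1: z_α = 1.282.
Power = P(Z > 1.282 − δ) = Φ(2.232) = 0.9872.

Power ≈ 0.987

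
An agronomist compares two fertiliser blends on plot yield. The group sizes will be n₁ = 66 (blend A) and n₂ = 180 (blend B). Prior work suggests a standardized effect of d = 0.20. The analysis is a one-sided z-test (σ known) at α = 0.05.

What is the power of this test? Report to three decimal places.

Power ≈ 0.399

Noncentrality parameter: δ = d / √(1/n₁ + 1/n₂) = 0.20 / √(1/66 + 1/180) = 1.3899
One-sided α = 0.05 → critical value z_{0.05} = 1.645.
Power = Φ(δ − 1.645) = Φ(-0.255) = 0.3994.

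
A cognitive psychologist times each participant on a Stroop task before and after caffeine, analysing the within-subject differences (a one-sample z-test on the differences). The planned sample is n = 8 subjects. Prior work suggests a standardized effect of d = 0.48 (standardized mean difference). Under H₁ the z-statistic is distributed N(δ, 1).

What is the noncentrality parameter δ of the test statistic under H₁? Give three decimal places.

δ = d·√n = 0.48 × √8 = 1.3576

δ ≈ 1.358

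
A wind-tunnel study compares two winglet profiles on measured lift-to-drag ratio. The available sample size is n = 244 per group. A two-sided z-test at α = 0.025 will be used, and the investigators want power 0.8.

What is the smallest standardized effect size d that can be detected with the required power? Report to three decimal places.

d ≈ 0.279

Need Φ(δ − 2.241) = 0.8, so δ = 2.241 + 0.842 = 3.083.
(The second rejection-region term Φ(−δ − z_{α/2}) is negligible and dropped.)
δ = d·√(n/2) ⇒ d = δ/√(n/2) = 3.083/√(244/2) = 0.2791.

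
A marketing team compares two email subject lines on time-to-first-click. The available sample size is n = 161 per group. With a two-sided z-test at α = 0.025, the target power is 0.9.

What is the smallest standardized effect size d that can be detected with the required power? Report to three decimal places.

d ≈ 0.393

Need Φ(δ − 2.241) = 0.9, so δ = 2.241 + 1.282 = 3.523.
(The second rejection-region term Φ(−δ − z_{α/2}) is negligible and dropped.)
δ = d·√(n/2) ⇒ d = δ/√(n/2) = 3.523/√(161/2) = 0.3927.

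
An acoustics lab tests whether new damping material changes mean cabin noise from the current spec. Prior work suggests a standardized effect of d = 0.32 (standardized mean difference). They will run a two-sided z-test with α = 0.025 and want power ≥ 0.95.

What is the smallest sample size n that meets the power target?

Set Φ(δ − 2.241) = 0.95; then δ − 2.241 = Φ⁻¹(0.95) = 1.645, giving δ = 3.886.
(Ignoring the negligible lower-tail rejection probability gives the usual closed-form inversion.)
δ = d·√n ⇒ n = (δ/d)² = (3.886 / 0.32)² = 147.49.
Rounding up, n = 148.

n = 148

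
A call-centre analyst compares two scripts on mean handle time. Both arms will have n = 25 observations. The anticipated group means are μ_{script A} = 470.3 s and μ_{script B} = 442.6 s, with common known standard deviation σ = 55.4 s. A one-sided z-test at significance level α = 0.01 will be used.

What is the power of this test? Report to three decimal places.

Power ≈ 0.288

Standardized effect: d = |μ_{script A} − μ_{script B}| / σ = |470.3 − 442.6| / 55.4 = 0.5000
Noncentrality parameter: δ = d·√(n/2) = 0.5000 × √(25/2) = 1.7678
Critical value for a one-sided test at α = 0.01: z_α = 2.326.
Power = P(Z > 2.326 − δ) = Φ(-0.559) = 0.2882.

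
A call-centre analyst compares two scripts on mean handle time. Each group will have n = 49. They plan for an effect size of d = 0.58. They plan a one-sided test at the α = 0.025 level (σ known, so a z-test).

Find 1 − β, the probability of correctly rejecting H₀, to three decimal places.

Power ≈ 0.819

Noncentrality parameter: δ = d·√(n/2) = 0.58 × √(49/2) = 2.8709
One-sided α = 0.025 → critical value z_{0.025} = 1.960.
Power = P(Z > 1.960 − δ) = Φ(0.911) = 0.8188.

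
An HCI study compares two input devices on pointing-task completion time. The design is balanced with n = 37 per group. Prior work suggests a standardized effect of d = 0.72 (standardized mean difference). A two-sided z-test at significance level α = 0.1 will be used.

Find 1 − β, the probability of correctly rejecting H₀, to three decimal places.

Noncentrality parameter: δ = d·√(n/2) = 0.72 × √(37/2) = 3.0968
Two-sided α = 0.1 → critical value z_{0.05} = 1.645.
Power = Φ(δ − 1.645) + Φ(−δ − 1.645) = Φ(1.452) + Φ(-4.742) = 0.9267 + 0.0000 = 0.9267.

Power ≈ 0.927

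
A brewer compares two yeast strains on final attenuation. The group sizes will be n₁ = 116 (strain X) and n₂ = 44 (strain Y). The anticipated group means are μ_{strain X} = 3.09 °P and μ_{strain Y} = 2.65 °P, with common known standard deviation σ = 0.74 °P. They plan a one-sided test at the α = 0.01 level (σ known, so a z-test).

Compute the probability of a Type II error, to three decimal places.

β ≈ 0.151

Standardized effect: d = |μ_{strain X} − μ_{strain Y}| / σ = |3.09 − 2.65| / 0.74 = 0.5946
Noncentrality parameter: δ = d / √(1/n₁ + 1/n₂) = 0.5946 / √(1/116 + 1/44) = 3.3583
One-sided α = 0.01 → critical value z_{0.01} = 2.326.
Power = P(Z > 2.326 − δ) = Φ(1.032) = 0.8489.
Type II error: β = 1 − power = 1 − 0.8489 = 0.1511.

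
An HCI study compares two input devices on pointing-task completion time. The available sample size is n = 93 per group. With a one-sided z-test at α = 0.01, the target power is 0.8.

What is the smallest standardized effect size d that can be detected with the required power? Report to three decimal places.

d ≈ 0.465

Required noncentrality: δ = z_{0.01} + z_{0.20} = 2.326 + 0.842 = 3.168.
δ = d·√(n/2) ⇒ d = δ/√(n/2) = 3.168/√(93/2) = 0.4646.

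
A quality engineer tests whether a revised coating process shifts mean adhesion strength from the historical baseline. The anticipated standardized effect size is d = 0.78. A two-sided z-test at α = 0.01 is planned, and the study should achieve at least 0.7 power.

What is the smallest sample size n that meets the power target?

n = 16

For power 0.7 need Φ(δ − z_{0.005}) = 0.7, so δ = z_{0.005} + z_{0.30} = 2.576 + 0.524 = 3.100.
(For δ > 0 the lower-tail rejection region contributes negligibly to power, so the one-term inversion is standard.)
δ = d·√n ⇒ n = (δ/d)² = (3.100 / 0.78)² = 15.80.
Rounding up, n = 16.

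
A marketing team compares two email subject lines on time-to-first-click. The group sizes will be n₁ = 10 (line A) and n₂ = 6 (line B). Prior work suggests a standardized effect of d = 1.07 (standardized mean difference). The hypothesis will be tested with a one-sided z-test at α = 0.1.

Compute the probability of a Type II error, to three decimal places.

Noncentrality parameter: δ = d / √(1/n₁ + 1/n₂) = 1.07 / √(1/10 + 1/6) = 2.0720
One-sided α = 0.1 → critical value z_{0.1} = 1.282.
Power = Φ(δ − 1.282) = Φ(0.790) = 0.7854.
Type II error: β = 1 − power = 1 − 0.7854 = 0.2146.

β ≈ 0.215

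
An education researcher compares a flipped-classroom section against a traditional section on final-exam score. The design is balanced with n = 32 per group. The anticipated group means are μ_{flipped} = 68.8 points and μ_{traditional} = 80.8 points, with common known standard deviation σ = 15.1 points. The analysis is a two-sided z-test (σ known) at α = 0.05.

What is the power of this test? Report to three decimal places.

Standardized effect: d = |μ_{flipped} − μ_{traditional}| / σ = |68.8 − 80.8| / 15.1 = 0.7947
Noncentrality parameter: λ = d·√(n/2) = 0.7947 × √(32/2) = 3.1788
Two-sided α = 0.05 → critical value z_{0.025} = 1.960.
Power = Φ(λ − 1.960) + Φ(−λ − 1.960) = Φ(1.219) + Φ(-5.139) = 0.8885 + 0.0000 = 0.8885.

Power ≈ 0.889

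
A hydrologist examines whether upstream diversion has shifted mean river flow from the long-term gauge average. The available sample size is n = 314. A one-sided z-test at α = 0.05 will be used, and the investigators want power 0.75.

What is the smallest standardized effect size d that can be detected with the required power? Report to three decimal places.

Need Φ(δ − 1.645) = 0.75, so δ = 1.645 + 0.674 = 2.319.
δ = d·√n ⇒ d = δ/√n = 2.319/√314 = 0.1309.

d ≈ 0.131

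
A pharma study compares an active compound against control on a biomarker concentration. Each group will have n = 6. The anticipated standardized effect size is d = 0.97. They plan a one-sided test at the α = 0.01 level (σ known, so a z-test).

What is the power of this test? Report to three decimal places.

Noncentrality parameter: δ = d·√(n/2) = 0.97 × √(6/2) = 1.6801
One-sided α = 0.01 → critical value z_{0.01} = 2.326.
Power = P(Z > 2.326 − δ) = Φ(-0.646) = 0.2591.

Power ≈ 0.259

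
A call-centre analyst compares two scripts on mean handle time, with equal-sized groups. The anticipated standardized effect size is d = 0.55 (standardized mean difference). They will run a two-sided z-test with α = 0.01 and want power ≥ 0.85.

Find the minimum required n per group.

n = 87 per group

For power 0.85 need Φ(δ − z_{0.005}) = 0.85, so δ = z_{0.005} + z_{0.15} = 2.576 + 1.036 = 3.612.
(Ignoring the negligible lower-tail rejection probability gives the usual closed-form inversion.)
δ = d·√(n/2) ⇒ n = 2(δ/d)² = 2 × (3.612 / 0.55)² = 86.27.
Round up to the next whole unit.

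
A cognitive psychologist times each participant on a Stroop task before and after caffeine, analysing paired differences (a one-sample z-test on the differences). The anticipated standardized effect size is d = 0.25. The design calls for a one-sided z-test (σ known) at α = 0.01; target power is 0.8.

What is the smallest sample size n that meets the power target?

For power 0.8 need Φ(δ − z_{0.01}) = 0.8, so δ = z_{0.01} + z_{0.20} = 2.326 + 0.842 = 3.168.
δ = d·√n ⇒ n = (δ/d)² = (3.168 / 0.25)² = 160.58.
Round up to the next whole unit.

n = 161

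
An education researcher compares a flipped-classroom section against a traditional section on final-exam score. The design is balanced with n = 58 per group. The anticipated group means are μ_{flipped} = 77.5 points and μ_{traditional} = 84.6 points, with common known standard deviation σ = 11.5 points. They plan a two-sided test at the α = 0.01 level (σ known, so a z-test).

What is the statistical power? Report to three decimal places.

Standardized effect: d = |μ_{flipped} − μ_{traditional}| / σ = |77.5 − 84.6| / 11.5 = 0.6174
Noncentrality parameter: δ = d·√(n/2) = 0.6174 × √(58/2) = 3.3248
Two-sided α = 0.01 → critical value z_{0.005} = 2.576.
Power = Φ(δ − 2.576) + Φ(−δ − 2.576) = Φ(0.749) + Φ(-5.901) = 0.7730 + 0.0000 = 0.7730.

Power ≈ 0.773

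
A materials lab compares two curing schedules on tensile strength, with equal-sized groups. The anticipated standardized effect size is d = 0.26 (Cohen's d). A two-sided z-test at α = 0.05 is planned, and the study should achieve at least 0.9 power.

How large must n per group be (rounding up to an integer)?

For power 0.9 need Φ(δ − z_{0.025}) = 0.9, so δ = z_{0.025} + z_{0.10} = 1.960 + 1.282 = 3.242.
(The Φ(−δ − z_{α/2}) term is vanishingly small for δ > 0 and is dropped in the standard sample-size formula.)
δ = d·√(n/2) ⇒ n = 2(δ/d)² = 2 × (3.242 / 0.26)² = 310.87.
Rounding up, n = 311 per group.

n = 311 per group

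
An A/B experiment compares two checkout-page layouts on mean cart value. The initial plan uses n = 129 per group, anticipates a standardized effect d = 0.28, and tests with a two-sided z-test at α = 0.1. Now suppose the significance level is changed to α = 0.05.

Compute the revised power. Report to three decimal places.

Power ≈ 0.614

δ = d·√(n/2) = 0.28 × √(129/2) = 2.2487 (unchanged). New critical value: z_{0.025} = 1.960.
Revised power = Φ(δ − 1.960) + Φ(−δ − 1.960) = Φ(0.289) + Φ(-4.209) = 0.6136 + 0.0000 = 0.6136.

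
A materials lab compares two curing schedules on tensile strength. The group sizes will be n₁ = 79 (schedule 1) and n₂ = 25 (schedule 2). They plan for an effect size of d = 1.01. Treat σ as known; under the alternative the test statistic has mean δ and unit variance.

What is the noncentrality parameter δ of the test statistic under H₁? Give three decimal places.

δ ≈ 4.401

The noncentrality parameter scales effect size by the design's sample-size factor: δ = d / √(1/n₁ + 1/n₂) = 1.01 / √(1/79 + 1/25) = 4.4014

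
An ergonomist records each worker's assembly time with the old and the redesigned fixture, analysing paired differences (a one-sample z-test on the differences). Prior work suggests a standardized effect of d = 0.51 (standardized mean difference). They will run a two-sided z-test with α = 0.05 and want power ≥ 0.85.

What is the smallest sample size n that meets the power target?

n = 35

Set Φ(δ − 1.960) = 0.85; then δ − 1.960 = Φ⁻¹(0.85) = 1.036, giving δ = 2.996.
(The Φ(−δ − z_{α/2}) term is vanishingly small for δ > 0 and is dropped in the standard sample-size formula.)
δ = d·√n ⇒ n = (δ/d)² = (2.996 / 0.51)² = 34.52.
Rounding up, n = 35.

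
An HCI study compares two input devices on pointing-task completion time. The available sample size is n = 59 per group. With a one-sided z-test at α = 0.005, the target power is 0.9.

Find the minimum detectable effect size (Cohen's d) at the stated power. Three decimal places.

d ≈ 0.710

Need Φ(δ − 2.576) = 0.9, so δ = 2.576 + 1.282 = 3.857.
δ = d·√(n/2) ⇒ d = δ/√(n/2) = 3.857/√(59/2) = 0.7102.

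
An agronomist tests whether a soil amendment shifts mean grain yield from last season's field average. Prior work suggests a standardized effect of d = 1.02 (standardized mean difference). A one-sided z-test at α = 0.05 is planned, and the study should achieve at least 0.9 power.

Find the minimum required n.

Set Φ(δ − 1.645) = 0.9; then δ − 1.645 = Φ⁻¹(0.9) = 1.282, giving δ = 2.926.
δ = d·√n ⇒ n = (δ/d)² = (2.926 / 1.02)² = 8.23.
Round up to the next whole unit.

n = 9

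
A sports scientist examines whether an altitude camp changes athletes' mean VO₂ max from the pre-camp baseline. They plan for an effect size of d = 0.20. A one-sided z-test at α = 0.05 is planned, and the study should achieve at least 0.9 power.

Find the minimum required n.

For power 0.9 need Φ(δ − z_{0.05}) = 0.9, so δ = z_{0.05} + z_{0.10} = 1.645 + 1.282 = 2.926.
δ = d·√n ⇒ n = (δ/d)² = (2.926 / 0.20)² = 214.10.
Rounding up, n = 215.

n = 215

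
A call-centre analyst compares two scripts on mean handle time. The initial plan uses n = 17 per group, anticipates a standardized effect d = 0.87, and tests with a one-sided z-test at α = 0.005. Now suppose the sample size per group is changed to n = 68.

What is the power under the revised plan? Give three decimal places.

Power ≈ 0.994

With n = 68 per group: δ = d·√(n/2) = 0.87 × √(68/2) = 5.0729. Critical value z_{0.005} = 2.576.
Revised power = Φ(δ − 2.576) = Φ(2.497) = 0.9937.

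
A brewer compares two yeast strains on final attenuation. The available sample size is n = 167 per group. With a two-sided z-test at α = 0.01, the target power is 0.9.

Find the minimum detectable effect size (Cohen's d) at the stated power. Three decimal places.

d ≈ 0.422

Need Φ(δ − 2.576) = 0.9, so δ = 2.576 + 1.282 = 3.857.
(The second rejection-region term Φ(−δ − z_{α/2}) is negligible and dropped.)
δ = d·√(n/2) ⇒ d = δ/√(n/2) = 3.857/√(167/2) = 0.4221.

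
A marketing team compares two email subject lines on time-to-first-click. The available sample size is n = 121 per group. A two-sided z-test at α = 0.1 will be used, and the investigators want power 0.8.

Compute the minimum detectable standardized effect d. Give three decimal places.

Required noncentrality: δ = z_{0.05} + z_{0.20} = 1.645 + 0.842 = 2.486.
(Lower-tail contribution to power is negligible for δ > 0.)
δ = d·√(n/2) ⇒ d = δ/√(n/2) = 2.486/√(121/2) = 0.3197.

d ≈ 0.320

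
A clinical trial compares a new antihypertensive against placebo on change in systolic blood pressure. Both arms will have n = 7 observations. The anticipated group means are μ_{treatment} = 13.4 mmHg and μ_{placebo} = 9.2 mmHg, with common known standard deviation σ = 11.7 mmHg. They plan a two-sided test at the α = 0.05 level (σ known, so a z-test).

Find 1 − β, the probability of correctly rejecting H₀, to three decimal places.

Standardized effect: d = |μ_{treatment} − μ_{placebo}| / σ = |13.4 − 9.2| / 11.7 = 0.3590
Noncentrality parameter: δ = d·√(n/2) = 0.3590 × √(7/2) = 0.6716
Two-sided α = 0.05 → critical value z_{0.025} = 1.960.
Power = Φ(δ − 1.960) + Φ(−δ − 1.960) = Φ(-1.288) + Φ(-2.632) = 0.0988 + 0.0042 = 0.1031.

Power ≈ 0.103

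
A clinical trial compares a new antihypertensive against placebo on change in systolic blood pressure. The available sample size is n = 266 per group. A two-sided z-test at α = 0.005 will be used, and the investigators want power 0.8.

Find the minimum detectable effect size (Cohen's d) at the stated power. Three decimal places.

Required noncentrality: δ = z_{0.0025} + z_{0.20} = 2.807 + 0.842 = 3.649.
(Lower-tail contribution to power is negligible for δ > 0.)
δ = d·√(n/2) ⇒ d = δ/√(n/2) = 3.649/√(266/2) = 0.3164.

d ≈ 0.316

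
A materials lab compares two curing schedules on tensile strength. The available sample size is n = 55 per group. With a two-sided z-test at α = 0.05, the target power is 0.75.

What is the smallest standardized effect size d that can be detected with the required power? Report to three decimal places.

Need Φ(δ − 1.960) = 0.75, so δ = 1.960 + 0.674 = 2.634.
(Lower-tail contribution to power is negligible for δ > 0.)
δ = d·√(n/2) ⇒ d = δ/√(n/2) = 2.634/√(55/2) = 0.5024.

d ≈ 0.502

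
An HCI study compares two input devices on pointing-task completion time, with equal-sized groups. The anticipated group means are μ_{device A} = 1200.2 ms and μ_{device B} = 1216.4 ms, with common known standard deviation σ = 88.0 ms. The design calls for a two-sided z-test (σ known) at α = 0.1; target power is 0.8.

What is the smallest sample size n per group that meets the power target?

Standardized effect: d = |μ_{device A} − μ_{device B}| / σ = |1200.2 − 1216.4| / 88.0 = 0.1841
For power 0.8 need Φ(δ − z_{0.05}) = 0.8, so δ = z_{0.05} + z_{0.20} = 1.645 + 0.842 = 2.486.
(For δ > 0 the lower-tail rejection region contributes negligibly to power, so the one-term inversion is standard.)
δ = d·√(n/2) ⇒ n = 2(δ/d)² = 2 × (2.486 / 0.1841)² = 364.87.
Round up to the next whole unit.

n = 365 per group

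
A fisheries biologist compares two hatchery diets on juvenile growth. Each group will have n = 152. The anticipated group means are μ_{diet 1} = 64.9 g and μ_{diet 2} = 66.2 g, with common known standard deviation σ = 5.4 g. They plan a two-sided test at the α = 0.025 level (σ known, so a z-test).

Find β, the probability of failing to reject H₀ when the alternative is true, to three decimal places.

Standardized effect: d = |μ_{diet 1} − μ_{diet 2}| / σ = |64.9 − 66.2| / 5.4 = 0.2407
Noncentrality parameter: δ = d·√(n/2) = 0.2407 × √(152/2) = 2.0987
Critical value for a two-sided test at α = 0.025: z_{α/2} = 2.241.
Power = Φ(δ − 2.241) + Φ(−δ − 2.241) = Φ(-0.143) + Φ(-4.340) = 0.4433 + 0.0000 = 0.4433.
Type II error: β = 1 − power = 1 − 0.4433 = 0.5567.

β ≈ 0.557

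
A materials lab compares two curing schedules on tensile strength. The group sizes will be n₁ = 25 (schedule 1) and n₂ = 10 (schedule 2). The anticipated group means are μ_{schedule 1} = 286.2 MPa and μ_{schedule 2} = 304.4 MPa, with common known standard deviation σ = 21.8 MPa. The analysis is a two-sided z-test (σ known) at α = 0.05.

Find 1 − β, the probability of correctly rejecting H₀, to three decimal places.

Standardized effect: d = |μ_{schedule 1} − μ_{schedule 2}| / σ = |286.2 − 304.4| / 21.8 = 0.8349
Noncentrality parameter: δ = d / √(1/n₁ + 1/n₂) = 0.8349 / √(1/25 + 1/10) = 2.2313
Two-sided α = 0.05 → critical value z_{0.025} = 1.960.
Power = Φ(δ − 1.960) + Φ(−δ − 1.960) = Φ(0.271) + Φ(-4.191) = 0.6069 + 0.0000 = 0.6069.

Power ≈ 0.607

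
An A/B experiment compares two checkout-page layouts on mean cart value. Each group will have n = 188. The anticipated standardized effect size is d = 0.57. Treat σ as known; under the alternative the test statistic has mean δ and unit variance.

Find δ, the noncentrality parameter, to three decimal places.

δ ≈ 5.526

δ = d·√(n/2) = 0.57 × √(188/2) = 5.5264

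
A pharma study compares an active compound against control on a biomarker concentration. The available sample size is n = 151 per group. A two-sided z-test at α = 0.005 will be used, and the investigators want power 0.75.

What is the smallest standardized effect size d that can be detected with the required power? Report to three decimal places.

d ≈ 0.401

Required noncentrality: δ = z_{0.0025} + z_{0.25} = 2.807 + 0.674 = 3.482.
(Lower-tail contribution to power is negligible for δ > 0.)
δ = d·√(n/2) ⇒ d = δ/√(n/2) = 3.482/√(151/2) = 0.4007.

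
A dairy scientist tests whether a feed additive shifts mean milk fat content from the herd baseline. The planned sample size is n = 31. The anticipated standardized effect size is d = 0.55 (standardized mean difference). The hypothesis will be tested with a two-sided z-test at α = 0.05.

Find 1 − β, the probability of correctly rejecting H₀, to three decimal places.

Power ≈ 0.865

Noncentrality parameter: δ = d·√n = 0.55 × √31 = 3.0623
Two-sided α = 0.05 → critical value z_{0.025} = 1.960.
Power = Φ(δ − 1.960) + Φ(−δ − 1.960) = Φ(1.102) + Φ(-5.022) = 0.8648 + 0.0000 = 0.8648.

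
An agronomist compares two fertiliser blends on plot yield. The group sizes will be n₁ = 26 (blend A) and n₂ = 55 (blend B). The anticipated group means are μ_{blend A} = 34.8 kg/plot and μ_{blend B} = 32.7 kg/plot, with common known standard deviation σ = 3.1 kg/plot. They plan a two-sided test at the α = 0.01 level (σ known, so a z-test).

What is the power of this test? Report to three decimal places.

Standardized effect: d = |μ_{blend A} − μ_{blend B}| / σ = |34.8 − 32.7| / 3.1 = 0.6774
Noncentrality parameter: λ = d / √(1/n₁ + 1/n₂) = 0.6774 / √(1/26 + 1/55) = 2.8463
Critical value for a two-sided test at α = 0.01: z_{α/2} = 2.576.
Power = Φ(λ − 2.576) + Φ(−λ − 2.576) = Φ(0.270) + Φ(-5.422) = 0.6066 + 0.0000 = 0.6066.

Power ≈ 0.607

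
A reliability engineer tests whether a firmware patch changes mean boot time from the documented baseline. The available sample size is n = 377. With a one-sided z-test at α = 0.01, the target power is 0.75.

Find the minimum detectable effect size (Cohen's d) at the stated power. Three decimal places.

Required noncentrality: δ = z_{0.01} + z_{0.25} = 2.326 + 0.674 = 3.001.
δ = d·√n ⇒ d = δ/√n = 3.001/√377 = 0.1546.

d ≈ 0.155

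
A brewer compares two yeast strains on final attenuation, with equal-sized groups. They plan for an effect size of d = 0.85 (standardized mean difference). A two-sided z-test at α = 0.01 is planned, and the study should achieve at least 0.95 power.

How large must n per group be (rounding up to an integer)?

For power 0.95 need Φ(δ − z_{0.005}) = 0.95, so δ = z_{0.005} + z_{0.05} = 2.576 + 1.645 = 4.221.
(Ignoring the negligible lower-tail rejection probability gives the usual closed-form inversion.)
δ = d·√(n/2) ⇒ n = 2(δ/d)² = 2 × (4.221 / 0.85)² = 49.31.
Rounding up, n = 50 per group.

n = 50 per group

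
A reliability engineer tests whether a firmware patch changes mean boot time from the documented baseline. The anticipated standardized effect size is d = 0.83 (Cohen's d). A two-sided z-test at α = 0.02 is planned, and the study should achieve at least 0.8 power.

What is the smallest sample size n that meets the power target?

For power 0.8 need Φ(δ − z_{0.01}) = 0.8, so δ = z_{0.01} + z_{0.20} = 2.326 + 0.842 = 3.168.
(Ignoring the negligible lower-tail rejection probability gives the usual closed-form inversion.)
δ = d·√n ⇒ n = (δ/d)² = (3.168 / 0.83)² = 14.57.
Round up to the next whole unit.

n = 15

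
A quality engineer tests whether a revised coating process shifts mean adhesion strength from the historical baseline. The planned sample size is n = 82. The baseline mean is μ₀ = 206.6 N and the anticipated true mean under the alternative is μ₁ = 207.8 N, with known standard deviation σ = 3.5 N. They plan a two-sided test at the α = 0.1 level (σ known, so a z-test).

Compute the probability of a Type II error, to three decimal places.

β ≈ 0.072

Standardized effect: d = |μ₁ − μ₀| / σ = |207.8 − 206.6| / 3.5 = 0.3429
Noncentrality parameter: δ = d·√n = 0.3429 × √82 = 3.1047
Two-sided α = 0.1 → critical value z_{0.05} = 1.645.
Power = Φ(δ − 1.645) + Φ(−δ − 1.645) = Φ(1.460) + Φ(-4.750) = 0.9278 + 0.0000 = 0.9278.
Type II error: β = 1 − power = 1 − 0.9278 = 0.0722.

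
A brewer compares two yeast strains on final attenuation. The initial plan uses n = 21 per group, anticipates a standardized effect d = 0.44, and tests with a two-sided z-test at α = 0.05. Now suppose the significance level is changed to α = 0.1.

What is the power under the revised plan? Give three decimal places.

Power ≈ 0.414

δ = d·√(n/2) = 0.44 × √(21/2) = 1.4258 (unchanged). New critical value: z_{0.05} = 1.645.
Revised power = Φ(δ − 1.645) + Φ(−δ − 1.645) = Φ(-0.219) + Φ(-3.071) = 0.4133 + 0.0011 = 0.4144.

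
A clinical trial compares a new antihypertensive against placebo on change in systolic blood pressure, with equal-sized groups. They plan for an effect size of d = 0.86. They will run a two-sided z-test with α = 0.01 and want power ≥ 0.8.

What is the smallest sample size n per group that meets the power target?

n = 32 per group

For power 0.8 need Φ(δ − z_{0.005}) = 0.8, so δ = z_{0.005} + z_{0.20} = 2.576 + 0.842 = 3.417.
(The Φ(−δ − z_{α/2}) term is vanishingly small for δ > 0 and is dropped in the standard sample-size formula.)
δ = d·√(n/2) ⇒ n = 2(δ/d)² = 2 × (3.417 / 0.86)² = 31.58.
Round up to the next whole unit.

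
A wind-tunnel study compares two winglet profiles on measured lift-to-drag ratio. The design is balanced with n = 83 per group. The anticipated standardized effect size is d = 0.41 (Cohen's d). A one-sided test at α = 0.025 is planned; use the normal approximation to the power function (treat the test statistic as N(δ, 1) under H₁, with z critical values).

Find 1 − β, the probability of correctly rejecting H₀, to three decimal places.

Noncentrality parameter: δ = d·√(n/2) = 0.41 × √(83/2) = 2.6412
One-sided α = 0.025 → critical value z_{0.025} = 1.960.
Power = P(Z > 1.960 − δ) = Φ(0.681) = 0.7522.

Power ≈ 0.752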